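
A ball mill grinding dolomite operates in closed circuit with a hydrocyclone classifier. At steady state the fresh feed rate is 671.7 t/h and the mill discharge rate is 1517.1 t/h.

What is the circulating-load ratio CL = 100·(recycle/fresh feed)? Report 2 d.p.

CL = 125.86 %

M = F + R at steady state, so:
R = M − F = 1517.1 − 671.7 = 845.4 t/h
CL = 100·R/F = 100·845.4/671.7 = 125.86 %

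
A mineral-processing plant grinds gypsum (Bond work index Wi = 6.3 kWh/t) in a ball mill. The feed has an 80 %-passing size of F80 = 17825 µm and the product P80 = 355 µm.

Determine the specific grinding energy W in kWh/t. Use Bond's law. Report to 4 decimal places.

W_Bond = 10·Wi·(1/√P₈₀ − 1/√F₈₀)
1/√355 = 0.053074;  1/√17825 = 0.007490
W = 10·6.3·(0.053074 − 0.007490) = 2.8718 kWh/t

W = 2.8718 kWh/t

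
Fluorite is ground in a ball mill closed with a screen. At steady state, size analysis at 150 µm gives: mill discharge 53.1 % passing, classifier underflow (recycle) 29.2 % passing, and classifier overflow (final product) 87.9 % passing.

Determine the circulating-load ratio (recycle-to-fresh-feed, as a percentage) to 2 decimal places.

CL = 145.61 %

Classifier node, passing 150 µm:
(1+r)·d = r·u + o ⇒ r = (o−d)/(d−u)
r = (87.9 − 53.1)/(53.1 − 29.2) = 34.8/23.9 = 1.4561
CL = 100·r = 145.61 %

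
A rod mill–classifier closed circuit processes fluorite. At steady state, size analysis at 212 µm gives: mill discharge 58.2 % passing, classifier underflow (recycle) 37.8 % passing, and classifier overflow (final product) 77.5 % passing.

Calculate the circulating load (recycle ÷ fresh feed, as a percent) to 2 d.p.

CL = 94.61 %

Let r = R/F. Size balance at 212 µm:
(1+r)·d = r·u + o ⇒ r = (o−d)/(d−u)
r = (77.5 − 58.2)/(58.2 − 37.8) = 19.3/20.4 = 0.9461
CL = 100·r = 94.61 %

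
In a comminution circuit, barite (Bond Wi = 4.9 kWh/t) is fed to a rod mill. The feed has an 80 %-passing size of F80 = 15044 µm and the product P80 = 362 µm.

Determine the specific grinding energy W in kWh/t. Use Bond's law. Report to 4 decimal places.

W = 10·Wi·[P80^(−½) − F80^(−½)]
1/√362 = 0.052559;  1/√15044 = 0.008153
W = 10·4.9·(0.052559 − 0.008153) = 2.1759 kWh/t

W = 2.1759 kWh/t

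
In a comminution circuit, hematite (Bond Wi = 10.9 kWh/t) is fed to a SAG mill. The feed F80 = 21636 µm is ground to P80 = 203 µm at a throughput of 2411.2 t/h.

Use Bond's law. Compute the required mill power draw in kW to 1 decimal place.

W = 10·Wi·(P80^(-½) − F80^(-½))
W = 10·10.9·(1/√203 − 1/√21636) = 10·10.9·(0.063388) = 6.9093 kWh/t
P_mill = W·ṁ = 6.9093·2411.2 = 16659.6 kW

P = 16659.6 kW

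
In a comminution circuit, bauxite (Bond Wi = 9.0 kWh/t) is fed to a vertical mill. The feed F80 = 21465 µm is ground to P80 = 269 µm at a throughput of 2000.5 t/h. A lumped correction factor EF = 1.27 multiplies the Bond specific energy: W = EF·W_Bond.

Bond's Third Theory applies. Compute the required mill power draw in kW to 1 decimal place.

W = 10·Wi·(P80^(-½) − F80^(-½))
W = 10·9.0·(1/√269 − 1/√21465) = 10·9.0·(0.054146) = 4.8731 kWh/t
W_actual = 1.27 × 4.8731 = 6.1888 kWh/t
Power = W × throughput = 6.1888 kWh/t × 2000.5 t/h = 12380.8 kW

P = 12380.8 kW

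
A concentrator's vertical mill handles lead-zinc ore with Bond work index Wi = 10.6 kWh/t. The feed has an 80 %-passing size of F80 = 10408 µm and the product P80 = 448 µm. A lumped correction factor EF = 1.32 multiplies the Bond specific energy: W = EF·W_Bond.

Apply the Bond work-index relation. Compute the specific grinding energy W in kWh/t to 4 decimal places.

W = 5.2391 kWh/t

W = 10 Wi (1/√P80 − 1/√F80)  [Bond]
1/√448 = 0.047246;  1/√10408 = 0.009802
W = 10·10.6·(0.047246 − 0.009802) = 3.9690 kWh/t
With EF = 1.32: W = 3.9690·1.32 = 5.2391 kWh/t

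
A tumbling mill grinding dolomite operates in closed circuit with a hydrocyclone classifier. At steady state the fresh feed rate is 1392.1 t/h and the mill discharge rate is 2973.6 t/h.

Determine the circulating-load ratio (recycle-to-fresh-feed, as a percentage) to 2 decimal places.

CL = 113.61 %

M = F + R at steady state, so:
R = M − F = 2973.6 − 1392.1 = 1581.5 t/h
CL = 100·R/F = 100·1581.5/1392.1 = 113.61 %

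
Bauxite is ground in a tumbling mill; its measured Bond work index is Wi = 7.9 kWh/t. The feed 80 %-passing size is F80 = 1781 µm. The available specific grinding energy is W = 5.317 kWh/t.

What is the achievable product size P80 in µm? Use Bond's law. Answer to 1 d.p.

W = 10 Wi (P80^-0.5 − F80^-0.5)
P80^(−½) = W/(10 Wi) + F80^(−½)
  = 5.3170/(10·7.9) + 1/√1781 = 0.067304 + 0.023696 = 0.090999
P80 = (1/0.090999)² = 10.9891² = 120.76 µm

P80 = 120.8 µm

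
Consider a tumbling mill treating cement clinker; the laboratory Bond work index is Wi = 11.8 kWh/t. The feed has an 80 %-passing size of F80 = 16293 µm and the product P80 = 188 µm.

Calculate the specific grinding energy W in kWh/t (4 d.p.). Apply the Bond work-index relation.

W = 7.6816 kWh/t

Bond:  W = 10 Wi (1/√P − 1/√F)
1/√188 = 0.072932;  1/√16293 = 0.007834
W = 10·11.8·(0.072932 − 0.007834) = 7.6816 kWh/t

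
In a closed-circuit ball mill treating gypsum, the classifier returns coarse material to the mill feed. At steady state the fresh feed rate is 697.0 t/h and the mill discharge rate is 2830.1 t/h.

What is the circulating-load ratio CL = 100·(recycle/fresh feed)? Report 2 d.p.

M = F + R at steady state, so:
R = M − F = 2830.1 − 697.0 = 2133.1 t/h
CL = 100·R/F = 100·2133.1/697.0 = 306.04 %

CL = 306.04 %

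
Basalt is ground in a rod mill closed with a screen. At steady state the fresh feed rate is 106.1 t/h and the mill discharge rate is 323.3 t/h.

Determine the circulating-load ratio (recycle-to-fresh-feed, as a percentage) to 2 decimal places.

CL = 204.71 %

M = F + R at steady state, so:
R = M − F = 323.3 − 106.1 = 217.2 t/h
CL = 100·R/F = 100·217.2/106.1 = 204.71 %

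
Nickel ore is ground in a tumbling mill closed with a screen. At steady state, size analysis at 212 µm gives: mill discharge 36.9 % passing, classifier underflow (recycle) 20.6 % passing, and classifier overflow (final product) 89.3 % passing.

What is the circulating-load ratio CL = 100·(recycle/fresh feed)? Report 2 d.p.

CL = 321.47 %

Two-product formula at 212 µm:
d + r·d = r·u + o → r(d−u) = o−d
r = (89.3 − 36.9)/(36.9 − 20.6) = 52.4/16.3 = 3.2147
CL = 100·r = 321.47 %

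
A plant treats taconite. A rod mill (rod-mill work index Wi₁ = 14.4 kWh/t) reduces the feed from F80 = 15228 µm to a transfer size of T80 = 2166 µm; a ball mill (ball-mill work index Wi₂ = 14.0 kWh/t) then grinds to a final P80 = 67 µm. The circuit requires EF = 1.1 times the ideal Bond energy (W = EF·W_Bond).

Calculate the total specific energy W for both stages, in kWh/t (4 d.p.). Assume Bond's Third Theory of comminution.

W = 17.6250 kWh/t

W = 10·Wi·(P80^(-½) − F80^(-½))
Stage 1 (15228→2166 µm, Wi₁=14.4): W₁ = 10·14.4·(0.021487 − 0.008104) = 1.9272 kWh/t
Stage 2 (2166→67 µm, Wi₂=14.0): W₂ = 10·14.0·(0.122169 − 0.021487) = 14.0956 kWh/t
W = W₁ + W₂ = 1.9272 + 14.0956 = 16.0227 kWh/t
Corrected W = EF·W_Bond = 1.1·16.0227 = 17.6250 kWh/t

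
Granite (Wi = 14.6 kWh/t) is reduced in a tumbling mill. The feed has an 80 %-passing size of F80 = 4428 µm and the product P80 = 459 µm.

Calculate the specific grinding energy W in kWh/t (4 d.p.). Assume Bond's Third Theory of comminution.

Bond: W = 10·Wi·(1/√P80 − 1/√F80)
1/√459 = 0.046676;  1/√4428 = 0.015028
W = 10·14.6·(0.046676 − 0.015028) = 4.6206 kWh/t

W = 4.6206 kWh/t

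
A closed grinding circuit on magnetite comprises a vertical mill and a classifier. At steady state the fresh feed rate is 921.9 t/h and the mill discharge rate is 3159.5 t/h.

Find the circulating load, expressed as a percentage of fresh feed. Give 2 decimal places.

CL = 242.72 %

M = F + R at steady state, so:
R = M − F = 3159.5 − 921.9 = 2237.6 t/h
CL = 100·R/F = 100·2237.6/921.9 = 242.72 %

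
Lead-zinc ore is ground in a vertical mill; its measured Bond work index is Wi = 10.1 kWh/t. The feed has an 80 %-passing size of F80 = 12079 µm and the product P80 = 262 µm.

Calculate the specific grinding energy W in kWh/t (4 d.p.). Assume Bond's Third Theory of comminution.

W_Bond = 10·Wi·(1/√P₈₀ − 1/√F₈₀)
1/√262 = 0.061780;  1/√12079 = 0.009099
W = 10·10.1·(0.061780 − 0.009099) = 5.3208 kWh/t

W = 5.3208 kWh/t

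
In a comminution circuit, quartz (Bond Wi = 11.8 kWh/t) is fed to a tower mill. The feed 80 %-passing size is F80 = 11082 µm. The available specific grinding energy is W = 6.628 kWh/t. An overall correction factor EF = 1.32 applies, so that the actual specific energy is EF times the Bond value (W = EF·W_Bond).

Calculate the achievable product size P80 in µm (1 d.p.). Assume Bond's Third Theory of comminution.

P80 = 369.1 µm

W = 10 Wi (1/√P80 − 1/√F80)  [Bond]
W_Bond = W / EF = 6.628 / 1.32 = 5.0212 kWh/t
⇒ 1/√P80 = W_Bond/(10·Wi) + 1/√F80
  = 5.0212/(10·11.8) + 1/√11082 = 0.042553 + 0.009499 = 0.052052
P80 = (1/0.052052)² = 19.2116² = 369.08 µm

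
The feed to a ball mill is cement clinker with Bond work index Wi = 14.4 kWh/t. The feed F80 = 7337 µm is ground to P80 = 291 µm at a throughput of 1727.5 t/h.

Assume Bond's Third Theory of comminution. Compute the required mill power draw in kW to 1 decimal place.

P = 11678.4 kW

W = 10 Wi / √P80 − 10 Wi / √F80
W = 10·14.4·(1/√291 − 1/√7337) = 10·14.4·(0.046946) = 6.7603 kWh/t
Mill draw = 6.7603 × 1727.5 = 11678.4 kW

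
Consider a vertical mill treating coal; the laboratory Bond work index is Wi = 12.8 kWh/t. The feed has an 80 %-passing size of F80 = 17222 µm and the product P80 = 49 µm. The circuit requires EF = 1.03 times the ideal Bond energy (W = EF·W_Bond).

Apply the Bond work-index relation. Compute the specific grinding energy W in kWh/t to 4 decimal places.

W_Bond = 10·Wi·(1/√P₈₀ − 1/√F₈₀)
1/√49 = 0.142857;  1/√17222 = 0.007620
W = 10·12.8·(0.142857 − 0.007620) = 17.3103 kWh/t
With EF = 1.03: W = 17.3103·1.03 = 17.8297 kWh/t

W = 17.8297 kWh/t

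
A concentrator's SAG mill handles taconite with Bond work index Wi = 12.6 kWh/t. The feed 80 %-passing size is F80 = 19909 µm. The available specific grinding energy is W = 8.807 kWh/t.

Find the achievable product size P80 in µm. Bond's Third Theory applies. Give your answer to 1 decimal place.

W = 10 Wi (P80^-0.5 − F80^-0.5)
P80^-0.5 = F80^-0.5 + W/(10 Wi)
  = 8.8070/(10·12.6) + 1/√19909 = 0.069897 + 0.007087 = 0.076984
P80 = (1/0.076984)² = 12.9897² = 168.73 µm

P80 = 168.7 µm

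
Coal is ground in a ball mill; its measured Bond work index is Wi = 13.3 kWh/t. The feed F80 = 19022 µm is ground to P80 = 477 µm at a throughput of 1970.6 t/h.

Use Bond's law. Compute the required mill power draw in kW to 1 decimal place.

P = 10100.0 kW

Bond:  W = 10 Wi (1/√P − 1/√F)
W = 10·13.3·(1/√477 − 1/√19022) = 10·13.3·(0.038536) = 5.1253 kWh/t
Mill draw = 5.1253 × 1970.6 = 10100.0 kW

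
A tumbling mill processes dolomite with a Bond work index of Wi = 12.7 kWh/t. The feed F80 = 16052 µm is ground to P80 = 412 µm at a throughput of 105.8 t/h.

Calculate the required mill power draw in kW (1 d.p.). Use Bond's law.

P = 555.9 kW

W = 10 Wi (1/√P80 − 1/√F80)  [Bond]
W = 10·12.7·(1/√412 − 1/√16052) = 10·12.7·(0.041374) = 5.2544 kWh/t
P = W·T = 5.2544·105.8 = 555.9 kW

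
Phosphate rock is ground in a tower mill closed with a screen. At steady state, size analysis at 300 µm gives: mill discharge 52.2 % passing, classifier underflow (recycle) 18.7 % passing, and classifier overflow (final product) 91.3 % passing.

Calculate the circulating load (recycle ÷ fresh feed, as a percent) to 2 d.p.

Two-product formula at 300 µm:
(1+r)d = ru + o → r = (o−d)/(d−u)
r = (91.3 − 52.2)/(52.2 − 18.7) = 39.1/33.5 = 1.1672
CL = 100·r = 116.72 %

CL = 116.72 %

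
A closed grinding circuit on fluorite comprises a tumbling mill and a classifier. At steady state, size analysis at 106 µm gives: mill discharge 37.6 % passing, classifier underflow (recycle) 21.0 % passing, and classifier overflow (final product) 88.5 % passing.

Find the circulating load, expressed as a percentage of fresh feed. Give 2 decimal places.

CL = 306.63 %

Mass balance on the −106 µm fraction:
d + r·d = r·u + o → r(d−u) = o−d
r = (88.5 − 37.6)/(37.6 − 21.0) = 50.9/16.6 = 3.0663
CL = 100·r = 306.63 %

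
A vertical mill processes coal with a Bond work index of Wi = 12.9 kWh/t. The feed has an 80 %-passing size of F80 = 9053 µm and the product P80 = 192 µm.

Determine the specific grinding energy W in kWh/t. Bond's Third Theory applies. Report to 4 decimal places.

W = 7.9540 kWh/t

W = 10·Wi·(P80^(-½) − F80^(-½))
1/√192 = 0.072169;  1/√9053 = 0.010510
W = 10·12.9·(0.072169 − 0.010510) = 7.9540 kWh/t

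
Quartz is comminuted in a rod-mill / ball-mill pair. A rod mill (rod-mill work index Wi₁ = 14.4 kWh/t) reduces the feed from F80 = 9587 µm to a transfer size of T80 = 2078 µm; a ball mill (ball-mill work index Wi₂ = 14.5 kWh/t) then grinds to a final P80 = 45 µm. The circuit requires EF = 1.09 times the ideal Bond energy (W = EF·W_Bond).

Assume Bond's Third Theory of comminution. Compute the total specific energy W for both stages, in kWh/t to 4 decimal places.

W = 21.9337 kWh/t

W = 10 Wi / √P80 − 10 Wi / √F80
Stage 1 (9587→2078 µm, Wi₁=14.4): W₁ = 10·14.4·(0.021937 − 0.010213) = 1.6882 kWh/t
Stage 2 (2078→45 µm, Wi₂=14.5): W₂ = 10·14.5·(0.149071 − 0.021937) = 18.4345 kWh/t
W = W₁ + W₂ = 1.6882 + 18.4345 = 20.1227 kWh/t
Apply correction: 20.1227 × 1.09 = 21.9337 kWh/t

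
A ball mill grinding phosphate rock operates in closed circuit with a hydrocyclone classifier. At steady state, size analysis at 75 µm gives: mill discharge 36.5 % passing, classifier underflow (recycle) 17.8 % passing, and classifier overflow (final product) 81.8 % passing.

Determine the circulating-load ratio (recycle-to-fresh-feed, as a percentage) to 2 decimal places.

Classifier node, passing 75 µm:
(1+r)·d = r·u + o ⇒ r = (o−d)/(d−u)
r = (81.8 − 36.5)/(36.5 − 17.8) = 45.3/18.7 = 2.4225
CL = 100·r = 242.25 %

CL = 242.25 %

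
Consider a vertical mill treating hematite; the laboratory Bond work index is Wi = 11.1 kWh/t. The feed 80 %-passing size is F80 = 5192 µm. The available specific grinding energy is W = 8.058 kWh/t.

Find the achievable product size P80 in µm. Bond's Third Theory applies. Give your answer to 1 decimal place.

W = 10 Wi (P80^-0.5 − F80^-0.5)
P80^-0.5 = F80^-0.5 + W/(10 Wi)
  = 8.0580/(10·11.1) + 1/√5192 = 0.072595 + 0.013878 = 0.086473
P80 = (1/0.086473)² = 11.5643² = 133.73 µm

P80 = 133.7 µm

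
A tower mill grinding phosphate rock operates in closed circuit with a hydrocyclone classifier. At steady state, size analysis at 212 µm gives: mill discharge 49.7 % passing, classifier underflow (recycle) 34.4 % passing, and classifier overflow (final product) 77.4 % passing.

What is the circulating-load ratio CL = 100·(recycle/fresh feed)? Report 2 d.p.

CL = 181.05 %

Let r = R/F. Size balance at 212 µm:
(1+r)d = ru + o → r = (o−d)/(d−u)
r = (77.4 − 49.7)/(49.7 − 34.4) = 27.7/15.3 = 1.8105
CL = 100·r = 181.05 %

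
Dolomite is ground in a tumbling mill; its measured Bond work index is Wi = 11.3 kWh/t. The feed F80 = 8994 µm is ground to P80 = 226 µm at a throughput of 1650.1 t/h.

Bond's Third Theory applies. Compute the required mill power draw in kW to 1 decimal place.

P = 10437.1 kW

W = 10 Wi (1/√P80 − 1/√F80)  [Bond]
W = 10·11.3·(1/√226 − 1/√8994) = 10·11.3·(0.055975) = 6.3251 kWh/t
P = W·T = 6.3251·1650.1 = 10437.1 kW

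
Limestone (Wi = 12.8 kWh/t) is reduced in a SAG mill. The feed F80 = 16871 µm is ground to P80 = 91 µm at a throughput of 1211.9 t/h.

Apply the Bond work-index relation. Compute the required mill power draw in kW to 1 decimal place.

P = 15067.0 kW

W = 10·Wi·[P80^(−½) − F80^(−½)]
W = 10·12.8·(1/√91 − 1/√16871) = 10·12.8·(0.097130) = 12.4326 kWh/t
Power = W × throughput = 12.4326 kWh/t × 1211.9 t/h = 15067.0 kW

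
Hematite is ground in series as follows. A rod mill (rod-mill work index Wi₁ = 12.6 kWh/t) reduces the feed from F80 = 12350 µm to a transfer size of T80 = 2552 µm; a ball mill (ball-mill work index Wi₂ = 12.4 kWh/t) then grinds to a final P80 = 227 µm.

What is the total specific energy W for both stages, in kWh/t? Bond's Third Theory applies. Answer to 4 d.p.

W = 10 Wi / √P80 − 10 Wi / √F80
Stage 1 (12350→2552 µm, Wi₁=12.6): W₁ = 10·12.6·(0.019795 − 0.008998) = 1.3604 kWh/t
Stage 2 (2552→227 µm, Wi₂=12.4): W₂ = 10·12.4·(0.066372 − 0.019795) = 5.7756 kWh/t
W = W₁ + W₂ = 1.3604 + 5.7756 = 7.1360 kWh/t

W = 7.1360 kWh/t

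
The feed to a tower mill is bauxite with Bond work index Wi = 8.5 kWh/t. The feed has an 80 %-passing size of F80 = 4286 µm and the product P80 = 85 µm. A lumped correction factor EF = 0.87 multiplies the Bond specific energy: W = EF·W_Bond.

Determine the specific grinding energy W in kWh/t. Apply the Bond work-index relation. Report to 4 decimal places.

W = 10 Wi (P80^-0.5 − F80^-0.5)
1/√85 = 0.108465;  1/√4286 = 0.015275
W = 10·8.5·(0.108465 − 0.015275) = 7.9212 kWh/t
With EF = 0.87: W = 7.9212·0.87 = 6.8914 kWh/t

W = 6.8914 kWh/t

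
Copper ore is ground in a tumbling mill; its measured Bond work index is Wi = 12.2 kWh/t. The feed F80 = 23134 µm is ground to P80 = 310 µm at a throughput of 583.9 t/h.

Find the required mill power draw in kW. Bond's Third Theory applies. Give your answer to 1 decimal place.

P = 3577.6 kW

W = 10 Wi / √P80 − 10 Wi / √F80
W = 10·12.2·(1/√310 − 1/√23134) = 10·12.2·(0.050222) = 6.1270 kWh/t
P = W·T = 6.1270·583.9 = 3577.6 kW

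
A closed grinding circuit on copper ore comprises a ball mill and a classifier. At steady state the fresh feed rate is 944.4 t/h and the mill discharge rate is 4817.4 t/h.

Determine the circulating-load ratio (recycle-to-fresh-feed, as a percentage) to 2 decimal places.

CL = 410.10 %

Mill node: discharge = fresh + recycle.
R = M − F = 4817.4 − 944.4 = 3873.0 t/h
CL = 100·R/F = 100·3873.0/944.4 = 410.10 %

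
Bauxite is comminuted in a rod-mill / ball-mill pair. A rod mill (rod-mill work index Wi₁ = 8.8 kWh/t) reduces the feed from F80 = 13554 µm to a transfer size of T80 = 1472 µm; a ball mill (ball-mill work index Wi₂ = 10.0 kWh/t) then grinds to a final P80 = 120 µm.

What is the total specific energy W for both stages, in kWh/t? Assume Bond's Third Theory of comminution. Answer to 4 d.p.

W = 8.0601 kWh/t

W = 10·Wi·(P80^(-½) − F80^(-½))
Stage 1 (13554→1472 µm, Wi₁=8.8): W₁ = 10·8.8·(0.026064 − 0.008589) = 1.5378 kWh/t
Stage 2 (1472→120 µm, Wi₂=10.0): W₂ = 10·10.0·(0.091287 − 0.026064) = 6.5223 kWh/t
W = W₁ + W₂ = 1.5378 + 6.5223 = 8.0601 kWh/t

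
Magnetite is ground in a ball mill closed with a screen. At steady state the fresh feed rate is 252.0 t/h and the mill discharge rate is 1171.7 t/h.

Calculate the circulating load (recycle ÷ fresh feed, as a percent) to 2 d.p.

Steady state: M = F + R.
R = M − F = 1171.7 − 252.0 = 919.7 t/h
CL = 100·R/F = 100·919.7/252.0 = 364.96 %

CL = 364.96 %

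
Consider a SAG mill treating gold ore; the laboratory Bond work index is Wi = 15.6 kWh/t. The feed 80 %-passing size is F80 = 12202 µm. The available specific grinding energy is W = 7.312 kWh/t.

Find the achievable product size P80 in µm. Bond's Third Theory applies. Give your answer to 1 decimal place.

W = 10 Wi (1/√P80 − 1/√F80)  [Bond]
1/√P80 = 1/√F80 + W/(10·Wi)
  = 7.3120/(10·15.6) + 1/√12202 = 0.046872 + 0.009053 = 0.055925
P80 = (1/0.055925)² = 17.8812² = 319.74 µm

P80 = 319.7 µm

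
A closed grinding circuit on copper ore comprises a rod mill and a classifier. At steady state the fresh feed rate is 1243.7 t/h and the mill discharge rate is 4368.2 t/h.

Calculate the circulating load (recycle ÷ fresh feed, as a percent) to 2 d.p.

CL = 251.23 %

Mill node: discharge = fresh + recycle.
R = M − F = 4368.2 − 1243.7 = 3124.5 t/h
CL = 100·R/F = 100·3124.5/1243.7 = 251.23 %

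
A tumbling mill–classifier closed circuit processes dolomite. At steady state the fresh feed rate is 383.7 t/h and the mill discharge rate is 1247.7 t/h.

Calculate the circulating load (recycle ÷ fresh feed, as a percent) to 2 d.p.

CL = 225.18 %

M = F + R at steady state, so:
R = M − F = 1247.7 − 383.7 = 864.0 t/h
CL = 100·R/F = 100·864.0/383.7 = 225.18 %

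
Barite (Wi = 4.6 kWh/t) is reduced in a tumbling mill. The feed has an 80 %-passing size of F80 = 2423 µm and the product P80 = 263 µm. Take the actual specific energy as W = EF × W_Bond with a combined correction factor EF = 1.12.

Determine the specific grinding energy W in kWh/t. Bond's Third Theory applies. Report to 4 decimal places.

W = 2.1302 kWh/t

Bond:  W = 10 Wi (1/√P − 1/√F)
1/√263 = 0.061663;  1/√2423 = 0.020315
W = 10·4.6·(0.061663 − 0.020315) = 1.9020 kWh/t
With EF = 1.12: W = 1.9020·1.12 = 2.1302 kWh/t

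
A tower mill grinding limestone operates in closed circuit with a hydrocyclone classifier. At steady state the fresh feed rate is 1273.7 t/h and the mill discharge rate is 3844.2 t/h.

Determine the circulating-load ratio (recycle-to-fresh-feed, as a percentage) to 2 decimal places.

Steady state: M = F + R.
R = M − F = 3844.2 − 1273.7 = 2570.5 t/h
CL = 100·R/F = 100·2570.5/1273.7 = 201.81 %

CL = 201.81 %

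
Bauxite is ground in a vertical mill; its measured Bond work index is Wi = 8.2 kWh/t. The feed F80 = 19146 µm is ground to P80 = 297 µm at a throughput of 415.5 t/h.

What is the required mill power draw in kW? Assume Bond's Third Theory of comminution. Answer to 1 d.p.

P = 1730.8 kW

W = 10 Wi / √P80 − 10 Wi / √F80
W = 10·8.2·(1/√297 − 1/√19146) = 10·8.2·(0.050799) = 4.1655 kWh/t
P = W·T = 4.1655·415.5 = 1730.8 kW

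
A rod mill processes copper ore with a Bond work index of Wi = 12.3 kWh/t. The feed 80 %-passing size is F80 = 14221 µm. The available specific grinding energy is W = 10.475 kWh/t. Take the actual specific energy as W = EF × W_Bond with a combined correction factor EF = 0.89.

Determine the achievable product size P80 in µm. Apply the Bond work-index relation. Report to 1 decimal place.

P80 = 92.3 µm

W = 10 Wi (1/√P80 − 1/√F80)  [Bond]
W_Bond = W / EF = 10.475 / 0.89 = 11.7697 kWh/t
⇒ 1/√P80 = W_Bond/(10 Wi) + 1/√F80
  = 11.7697/(10·12.3) + 1/√14221 = 0.095688 + 0.008386 = 0.104074
P80 = (1/0.104074)² = 9.6086² = 92.32 µm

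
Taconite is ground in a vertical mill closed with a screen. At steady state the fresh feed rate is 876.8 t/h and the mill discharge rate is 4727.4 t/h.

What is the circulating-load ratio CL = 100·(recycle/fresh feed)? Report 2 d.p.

M = F + R at steady state, so:
R = M − F = 4727.4 − 876.8 = 3850.6 t/h
CL = 100·R/F = 100·3850.6/876.8 = 439.17 %

CL = 439.17 %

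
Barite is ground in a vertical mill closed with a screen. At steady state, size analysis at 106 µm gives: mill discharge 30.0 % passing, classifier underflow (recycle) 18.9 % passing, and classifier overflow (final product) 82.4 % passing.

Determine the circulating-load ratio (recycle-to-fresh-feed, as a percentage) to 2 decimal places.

CL = 472.07 %

Mass balance on the −106 µm fraction:
d + r·d = r·u + o → r(d−u) = o−d
r = (82.4 − 30.0)/(30.0 − 18.9) = 52.4/11.1 = 4.7207
CL = 100·r = 472.07 %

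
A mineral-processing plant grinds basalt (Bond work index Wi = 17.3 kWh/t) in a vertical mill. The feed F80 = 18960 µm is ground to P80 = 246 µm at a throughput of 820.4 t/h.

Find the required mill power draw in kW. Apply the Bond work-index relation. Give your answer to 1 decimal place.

W = 10 Wi / √P80 − 10 Wi / √F80
W = 10·17.3·(1/√246 − 1/√18960) = 10·17.3·(0.056495) = 9.7737 kWh/t
P_mill = W·ṁ = 9.7737·820.4 = 8018.3 kW

P = 8018.3 kW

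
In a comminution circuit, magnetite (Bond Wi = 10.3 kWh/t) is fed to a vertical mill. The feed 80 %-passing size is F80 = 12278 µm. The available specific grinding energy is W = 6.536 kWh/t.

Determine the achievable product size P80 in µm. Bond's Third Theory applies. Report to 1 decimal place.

P80 = 190.3 µm

Bond: W = 10·Wi·(1/√P80 − 1/√F80)
P80^-0.5 = F80^-0.5 + W/(10 Wi)
  = 6.5360/(10·10.3) + 1/√12278 = 0.063456 + 0.009025 = 0.072481
P80 = (1/0.072481)² = 13.7967² = 190.35 µm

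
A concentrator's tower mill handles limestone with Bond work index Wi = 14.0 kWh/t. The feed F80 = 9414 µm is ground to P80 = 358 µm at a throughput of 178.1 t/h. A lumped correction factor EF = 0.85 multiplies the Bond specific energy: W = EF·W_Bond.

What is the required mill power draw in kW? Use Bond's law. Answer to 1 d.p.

W_Bond = 10·Wi·(1/√P₈₀ − 1/√F₈₀)
W = 10·14.0·(1/√358 − 1/√9414) = 10·14.0·(0.042545) = 5.9563 kWh/t
Apply correction: 5.9563 × 0.85 = 5.0629 kWh/t
Mill draw = 5.0629 × 178.1 = 901.7 kW

P = 901.7 kW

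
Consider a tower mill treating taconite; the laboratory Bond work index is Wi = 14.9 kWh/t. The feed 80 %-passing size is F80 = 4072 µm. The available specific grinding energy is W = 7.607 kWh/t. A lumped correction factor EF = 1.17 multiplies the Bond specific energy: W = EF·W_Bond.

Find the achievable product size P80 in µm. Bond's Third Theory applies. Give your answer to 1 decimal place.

P80 = 284.3 µm

W = 10·Wi·[P80^(−½) − F80^(−½)]
W_Bond = W / EF = 7.607 / 1.17 = 6.5017 kWh/t
P80^-0.5 = F80^-0.5 + W_Bond/(10 Wi)
  = 6.5017/(10·14.9) + 1/√4072 = 0.043636 + 0.015671 = 0.059307
P80 = (1/0.059307)² = 16.8615² = 284.31 µm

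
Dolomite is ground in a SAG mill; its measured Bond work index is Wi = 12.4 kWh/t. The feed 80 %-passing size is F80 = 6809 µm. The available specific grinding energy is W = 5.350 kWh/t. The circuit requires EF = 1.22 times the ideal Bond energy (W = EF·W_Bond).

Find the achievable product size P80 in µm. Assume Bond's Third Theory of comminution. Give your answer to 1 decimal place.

P80 = 443.5 µm

W = 10·Wi·(P80^(-½) − F80^(-½))
W_Bond = W / EF = 5.350 / 1.22 = 4.3852 kWh/t
1/√P80 = 1/√F80 + W_Bond/(10·Wi)
  = 4.3852/(10·12.4) + 1/√6809 = 0.035365 + 0.012119 = 0.047484
P80 = (1/0.047484)² = 21.0599² = 443.52 µm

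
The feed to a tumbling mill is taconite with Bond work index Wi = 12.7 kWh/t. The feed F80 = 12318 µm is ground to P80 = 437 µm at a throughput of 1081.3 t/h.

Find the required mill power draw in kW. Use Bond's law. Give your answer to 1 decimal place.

W = 10·Wi·(P80^(-½) − F80^(-½))
W = 10·12.7·(1/√437 − 1/√12318) = 10·12.7·(0.038826) = 4.9310 kWh/t
Power = W × throughput = 4.9310 kWh/t × 1081.3 t/h = 5331.8 kW

P = 5331.8 kW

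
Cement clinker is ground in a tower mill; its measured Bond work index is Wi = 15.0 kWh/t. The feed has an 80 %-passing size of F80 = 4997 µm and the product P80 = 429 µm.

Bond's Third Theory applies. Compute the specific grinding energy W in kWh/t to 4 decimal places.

W = 5.1201 kWh/t

W = 10 Wi (1/√P80 − 1/√F80)  [Bond]
1/√429 = 0.048280;  1/√4997 = 0.014146
W = 10·15.0·(0.048280 − 0.014146) = 5.1201 kWh/t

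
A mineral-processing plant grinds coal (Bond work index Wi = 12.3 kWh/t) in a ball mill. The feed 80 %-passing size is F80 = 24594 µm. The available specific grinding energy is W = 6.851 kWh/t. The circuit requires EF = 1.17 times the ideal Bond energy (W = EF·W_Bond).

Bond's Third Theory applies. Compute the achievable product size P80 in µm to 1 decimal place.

P80 = 343.2 µm

Bond:  W = 10 Wi (1/√P − 1/√F)
W_Bond = W / EF = 6.851 / 1.17 = 5.8556 kWh/t
P80^(−½) = W_Bond/(10 Wi) + F80^(−½)
  = 5.8556/(10·12.3) + 1/√24594 = 0.047606 + 0.006377 = 0.053983
P80 = (1/0.053983)² = 18.5245² = 343.16 µm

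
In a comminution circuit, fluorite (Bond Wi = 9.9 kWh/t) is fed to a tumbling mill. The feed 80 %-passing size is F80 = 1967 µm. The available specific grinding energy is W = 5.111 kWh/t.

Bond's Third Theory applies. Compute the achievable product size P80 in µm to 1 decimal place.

Bond:  W = 10 Wi (1/√P − 1/√F)
P80^-0.5 = F80^-0.5 + W/(10 Wi)
  = 5.1110/(10·9.9) + 1/√1967 = 0.051626 + 0.022547 = 0.074174
P80 = (1/0.074174)² = 13.4819² = 181.76 µm

P80 = 181.8 µm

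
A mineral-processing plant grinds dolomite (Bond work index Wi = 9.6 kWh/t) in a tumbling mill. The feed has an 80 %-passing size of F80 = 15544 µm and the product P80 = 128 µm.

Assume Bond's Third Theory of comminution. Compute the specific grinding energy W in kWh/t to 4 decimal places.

W = 7.7153 kWh/t

W = 10 Wi (P80^-0.5 − F80^-0.5)
1/√128 = 0.088388;  1/√15544 = 0.008021
W = 10·9.6·(0.088388 − 0.008021) = 7.7153 kWh/t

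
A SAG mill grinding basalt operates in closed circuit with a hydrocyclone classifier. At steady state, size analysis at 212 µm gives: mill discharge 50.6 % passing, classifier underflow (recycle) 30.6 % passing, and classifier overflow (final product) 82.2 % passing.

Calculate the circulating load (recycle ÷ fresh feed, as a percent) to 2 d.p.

Mass balance on the −212 µm fraction:
Fd + Rd = Ru + Fo ⇒ R/F = (o−d)/(d−u)
r = (82.2 − 50.6)/(50.6 − 30.6) = 31.6/20.0 = 1.5800
CL = 100·r = 158.00 %

CL = 158.00 %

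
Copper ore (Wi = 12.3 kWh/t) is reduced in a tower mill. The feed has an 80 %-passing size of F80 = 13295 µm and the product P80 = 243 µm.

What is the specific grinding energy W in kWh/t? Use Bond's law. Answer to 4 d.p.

W_Bond = 10·Wi·(1/√P₈₀ − 1/√F₈₀)
1/√243 = 0.064150;  1/√13295 = 0.008673
W = 10·12.3·(0.064150 − 0.008673) = 6.8237 kWh/t

W = 6.8237 kWh/t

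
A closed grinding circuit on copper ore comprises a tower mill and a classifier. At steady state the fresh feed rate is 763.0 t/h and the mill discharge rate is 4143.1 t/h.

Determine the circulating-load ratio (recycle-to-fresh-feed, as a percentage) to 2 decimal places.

CL = 443.00 %

Discharge = new feed + return, hence
R = M − F = 4143.1 − 763.0 = 3380.1 t/h
CL = 100·R/F = 100·3380.1/763.0 = 443.00 %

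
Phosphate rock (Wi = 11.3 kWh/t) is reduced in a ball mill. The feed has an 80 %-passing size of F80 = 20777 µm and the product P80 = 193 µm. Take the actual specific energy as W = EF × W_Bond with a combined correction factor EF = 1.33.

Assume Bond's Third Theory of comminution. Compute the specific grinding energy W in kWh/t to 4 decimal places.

W = 10 Wi (P80^-0.5 − F80^-0.5)
1/√193 = 0.071982;  1/√20777 = 0.006938
W = 10·11.3·(0.071982 − 0.006938) = 7.3500 kWh/t
With EF = 1.33: W = 7.3500·1.33 = 9.7755 kWh/t

W = 9.7755 kWh/t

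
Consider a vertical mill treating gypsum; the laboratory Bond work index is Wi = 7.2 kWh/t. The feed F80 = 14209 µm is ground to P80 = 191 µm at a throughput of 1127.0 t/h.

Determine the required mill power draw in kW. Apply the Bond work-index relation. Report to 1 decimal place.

P = 5190.6 kW

Bond:  W = 10 Wi (1/√P − 1/√F)
W = 10·7.2·(1/√191 − 1/√14209) = 10·7.2·(0.063968) = 4.6057 kWh/t
P_mill = W·ṁ = 4.6057·1127.0 = 5190.6 kW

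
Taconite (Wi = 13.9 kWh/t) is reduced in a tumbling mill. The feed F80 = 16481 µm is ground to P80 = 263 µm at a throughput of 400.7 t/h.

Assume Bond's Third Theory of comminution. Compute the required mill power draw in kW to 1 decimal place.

P = 3000.6 kW

W = 10·Wi·[P80^(−½) − F80^(−½)]
W = 10·13.9·(1/√263 − 1/√16481) = 10·13.9·(0.053873) = 7.4884 kWh/t
P_mill = W·ṁ = 7.4884·400.7 = 3000.6 kW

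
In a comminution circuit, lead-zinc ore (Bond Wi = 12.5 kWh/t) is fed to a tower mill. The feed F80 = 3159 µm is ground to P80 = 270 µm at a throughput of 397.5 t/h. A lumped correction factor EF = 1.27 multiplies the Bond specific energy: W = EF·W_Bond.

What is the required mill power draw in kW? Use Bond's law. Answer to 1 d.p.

W_Bond = 10·Wi·(1/√P₈₀ − 1/√F₈₀)
W = 10·12.5·(1/√270 − 1/√3159) = 10·12.5·(0.043066) = 5.3833 kWh/t
With EF = 1.27: W = 5.3833·1.27 = 6.8367 kWh/t
P = W·T = 6.8367·397.5 = 2717.6 kW

P = 2717.6 kW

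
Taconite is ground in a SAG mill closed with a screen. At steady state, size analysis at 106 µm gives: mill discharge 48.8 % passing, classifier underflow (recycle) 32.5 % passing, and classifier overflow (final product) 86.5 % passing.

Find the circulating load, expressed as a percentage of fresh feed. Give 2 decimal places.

Two-product formula at 106 µm:
d + r·d = r·u + o → r(d−u) = o−d
r = (86.5 − 48.8)/(48.8 − 32.5) = 37.7/16.3 = 2.3129
CL = 100·r = 231.29 %

CL = 231.29 %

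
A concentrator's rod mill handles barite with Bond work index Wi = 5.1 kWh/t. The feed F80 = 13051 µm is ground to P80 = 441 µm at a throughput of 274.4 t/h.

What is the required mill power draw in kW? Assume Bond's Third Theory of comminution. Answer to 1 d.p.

P = 543.9 kW

W = 10·Wi·[P80^(−½) − F80^(−½)]
W = 10·5.1·(1/√441 − 1/√13051) = 10·5.1·(0.038866) = 1.9821 kWh/t
P_mill = W·ṁ = 1.9821·274.4 = 543.9 kW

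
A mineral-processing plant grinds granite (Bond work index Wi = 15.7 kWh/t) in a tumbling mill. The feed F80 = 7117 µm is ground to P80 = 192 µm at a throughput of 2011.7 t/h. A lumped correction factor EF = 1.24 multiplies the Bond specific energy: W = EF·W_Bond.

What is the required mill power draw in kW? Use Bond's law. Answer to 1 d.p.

W = 10 Wi (1/√P80 − 1/√F80)  [Bond]
W = 10·15.7·(1/√192 − 1/√7117) = 10·15.7·(0.060315) = 9.4695 kWh/t
W_actual = 1.24 × 9.4695 = 11.7422 kWh/t
Power = W × throughput = 11.7422 kWh/t × 2011.7 t/h = 23621.7 kW

P = 23621.7 kW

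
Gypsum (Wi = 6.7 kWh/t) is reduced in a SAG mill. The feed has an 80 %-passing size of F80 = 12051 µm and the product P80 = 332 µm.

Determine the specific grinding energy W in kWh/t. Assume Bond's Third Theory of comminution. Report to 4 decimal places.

W = 3.0668 kWh/t

W = 10 Wi (1/√P80 − 1/√F80)  [Bond]
1/√332 = 0.054882;  1/√12051 = 0.009109
W = 10·6.7·(0.054882 − 0.009109) = 3.0668 kWh/t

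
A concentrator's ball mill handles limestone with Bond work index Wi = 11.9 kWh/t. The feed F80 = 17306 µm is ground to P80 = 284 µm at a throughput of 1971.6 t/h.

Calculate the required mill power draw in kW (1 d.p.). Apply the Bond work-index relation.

W = 10·Wi·[P80^(−½) − F80^(−½)]
W = 10·11.9·(1/√284 − 1/√17306) = 10·11.9·(0.051738) = 6.1568 kWh/t
Power = W × throughput = 6.1568 kWh/t × 1971.6 t/h = 12138.7 kW

P = 12138.7 kW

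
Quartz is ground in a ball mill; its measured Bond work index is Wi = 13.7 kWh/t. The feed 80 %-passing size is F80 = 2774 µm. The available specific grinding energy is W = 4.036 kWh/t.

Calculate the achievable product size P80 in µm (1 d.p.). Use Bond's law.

Bond:  W = 10 Wi (1/√P − 1/√F)
⇒ 1/√P80 = W/(10 Wi) + 1/√F80
  = 4.0360/(10·13.7) + 1/√2774 = 0.029460 + 0.018987 = 0.048446
P80 = (1/0.048446)² = 20.6414² = 426.07 µm

P80 = 426.1 µm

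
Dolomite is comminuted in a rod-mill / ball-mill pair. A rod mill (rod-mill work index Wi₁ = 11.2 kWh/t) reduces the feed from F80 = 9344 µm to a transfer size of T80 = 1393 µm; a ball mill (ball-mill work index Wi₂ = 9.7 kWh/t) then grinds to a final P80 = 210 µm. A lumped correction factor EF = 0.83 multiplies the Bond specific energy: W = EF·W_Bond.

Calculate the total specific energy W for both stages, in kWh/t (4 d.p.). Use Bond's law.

W = 10·Wi·(P80^(-½) − F80^(-½))
Stage 1 (9344→1393 µm, Wi₁=11.2): W₁ = 10·11.2·(0.026793 − 0.010345) = 1.8422 kWh/t
Stage 2 (1393→210 µm, Wi₂=9.7): W₂ = 10·9.7·(0.069007 − 0.026793) = 4.0947 kWh/t
W = W₁ + W₂ = 1.8422 + 4.0947 = 5.9369 kWh/t
With EF = 0.83: W = 5.9369·0.83 = 4.9276 kWh/t

W = 4.9276 kWh/t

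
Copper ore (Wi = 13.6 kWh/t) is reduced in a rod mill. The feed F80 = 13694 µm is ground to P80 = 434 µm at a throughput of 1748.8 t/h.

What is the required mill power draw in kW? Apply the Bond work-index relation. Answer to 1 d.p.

P = 9384.1 kW

W = 10·Wi·(P80^(-½) − F80^(-½))
W = 10·13.6·(1/√434 − 1/√13694) = 10·13.6·(0.039456) = 5.3660 kWh/t
P_mill = W·ṁ = 5.3660·1748.8 = 9384.1 kW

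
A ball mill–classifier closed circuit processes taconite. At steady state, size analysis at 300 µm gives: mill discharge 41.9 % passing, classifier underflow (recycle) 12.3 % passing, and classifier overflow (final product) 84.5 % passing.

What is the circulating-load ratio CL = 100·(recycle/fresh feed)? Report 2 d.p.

Two-product formula at 300 µm:
(1+r)·d = r·u + o ⇒ r = (o−d)/(d−u)
r = (84.5 − 41.9)/(41.9 − 12.3) = 42.6/29.6 = 1.4392
CL = 100·r = 143.92 %

CL = 143.92 %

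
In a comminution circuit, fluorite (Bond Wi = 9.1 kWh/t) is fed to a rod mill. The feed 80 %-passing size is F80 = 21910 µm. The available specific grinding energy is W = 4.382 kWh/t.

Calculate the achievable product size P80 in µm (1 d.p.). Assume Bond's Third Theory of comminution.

P80 = 331.7 µm

W = 10·Wi·(P80^(-½) − F80^(-½))
⇒ 1/√P80 = W/(10 Wi) + 1/√F80
  = 4.3820/(10·9.1) + 1/√21910 = 0.048154 + 0.006756 = 0.054910
P80 = (1/0.054910)² = 18.2117² = 331.67 µm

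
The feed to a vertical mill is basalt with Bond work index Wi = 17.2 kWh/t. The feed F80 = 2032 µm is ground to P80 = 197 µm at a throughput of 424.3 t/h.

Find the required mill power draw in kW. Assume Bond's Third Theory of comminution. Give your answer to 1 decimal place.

Bond: W = 10·Wi·(1/√P80 − 1/√F80)
W = 10·17.2·(1/√197 − 1/√2032) = 10·17.2·(0.049063) = 8.4389 kWh/t
Power = W × throughput = 8.4389 kWh/t × 424.3 t/h = 3580.6 kW

P = 3580.6 kW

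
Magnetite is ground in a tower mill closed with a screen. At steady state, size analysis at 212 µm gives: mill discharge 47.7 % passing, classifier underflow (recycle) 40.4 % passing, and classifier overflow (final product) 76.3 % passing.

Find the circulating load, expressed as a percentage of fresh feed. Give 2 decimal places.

CL = 391.78 %

Let r = R/F. Size balance at 212 µm:
Fd + Rd = Ru + Fo ⇒ R/F = (o−d)/(d−u)
r = (76.3 − 47.7)/(47.7 − 40.4) = 28.6/7.3 = 3.9178
CL = 100·r = 391.78 %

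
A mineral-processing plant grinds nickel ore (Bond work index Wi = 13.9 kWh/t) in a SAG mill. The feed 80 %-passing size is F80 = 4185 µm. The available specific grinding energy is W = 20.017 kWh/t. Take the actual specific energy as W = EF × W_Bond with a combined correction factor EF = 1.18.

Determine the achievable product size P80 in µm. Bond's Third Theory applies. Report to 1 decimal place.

P80 = 52.9 µm

W = 10·Wi·[P80^(−½) − F80^(−½)]
W_Bond = W / EF = 20.017 / 1.18 = 16.9636 kWh/t
⇒ 1/√P80 = W_Bond/(10·Wi) + 1/√F80
  = 16.9636/(10·13.9) + 1/√4185 = 0.122040 + 0.015458 = 0.137498
P80 = (1/0.137498)² = 7.2728² = 52.89 µm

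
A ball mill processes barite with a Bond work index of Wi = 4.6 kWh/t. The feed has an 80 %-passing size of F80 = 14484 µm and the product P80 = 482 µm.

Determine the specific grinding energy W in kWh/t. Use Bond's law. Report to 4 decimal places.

W = 1.7130 kWh/t

W_Bond = 10·Wi·(1/√P₈₀ − 1/√F₈₀)
1/√482 = 0.045549;  1/√14484 = 0.008309
W = 10·4.6·(0.045549 − 0.008309) = 1.7130 kWh/t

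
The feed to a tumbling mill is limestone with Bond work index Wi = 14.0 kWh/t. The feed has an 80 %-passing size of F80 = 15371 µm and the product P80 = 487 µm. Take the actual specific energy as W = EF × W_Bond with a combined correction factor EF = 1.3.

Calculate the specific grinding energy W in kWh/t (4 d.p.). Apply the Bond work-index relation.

W = 6.7792 kWh/t

Bond:  W = 10 Wi (1/√P − 1/√F)
1/√487 = 0.045314;  1/√15371 = 0.008066
W = 10·14.0·(0.045314 − 0.008066) = 5.2148 kWh/t
W_actual = 1.3 × 5.2148 = 6.7792 kWh/t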